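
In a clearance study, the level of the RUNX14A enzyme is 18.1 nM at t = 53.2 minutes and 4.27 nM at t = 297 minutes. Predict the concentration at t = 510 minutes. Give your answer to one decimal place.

Over Δt = 297 − 53.2 = 243.8 minutes, the level fell by a factor of 18.1/4.27 ≈ 4.2389.
n = log₂(4.2389) ≈ 2.0837 half-lives, so t½ = 243.8/2.0837 ≈ 117 minutes.
From t = 297 to t = 510: 4.27 × (1/2)^((510−297)/117) ≈ 1.209 nM.

1.2 nM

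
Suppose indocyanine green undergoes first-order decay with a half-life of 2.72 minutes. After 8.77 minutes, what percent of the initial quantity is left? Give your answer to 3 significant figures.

10.7%

n = 8.77/2.72 ≈ 3.2243 half-lives.
Fraction remaining = (1/2)^3.2243 ≈ 0.107, i.e. 10.7%.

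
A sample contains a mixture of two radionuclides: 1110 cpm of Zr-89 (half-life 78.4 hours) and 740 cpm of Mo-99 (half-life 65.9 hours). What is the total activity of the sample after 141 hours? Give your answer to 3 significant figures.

487 cpm

Zr-89: 1110 × (1/2)^(141/78.4) = 1110 × (1/2)^1.7985 ≈ 319.1 cpm.
Mo-99: 740 × (1/2)^(141/65.9) = 740 × (1/2)^2.1396 ≈ 167.94 cpm.
Total = 319.1 + 167.94 ≈ 487.04 cpm.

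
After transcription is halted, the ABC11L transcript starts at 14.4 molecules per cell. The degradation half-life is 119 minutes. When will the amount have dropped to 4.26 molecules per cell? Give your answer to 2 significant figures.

Fraction remaining = 4.26/14.4 ≈ 0.29583.
n = log₂(14.4/4.26) = ln(3.3803)/ln 2 ≈ 1.7571 half-lives.
t = n × t½ = 1.7571 × 119 ≈ 209.1 minutes.

210 minutes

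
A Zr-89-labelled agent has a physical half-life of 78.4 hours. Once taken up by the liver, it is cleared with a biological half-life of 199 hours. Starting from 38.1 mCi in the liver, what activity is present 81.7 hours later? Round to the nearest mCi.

1/t_eff = 1/t_phys + 1/t_biol = 1/78.4 + 1/199 = 0.01778 per hour.
t_eff = 78.4 × 199 / (78.4 + 199) ≈ 56.242 hours.
Remaining = 38.1 × (1/2)^(81.7/56.242) = 38.1 × (1/2)^1.4526 ≈ 13.92 mCi.

14 mCi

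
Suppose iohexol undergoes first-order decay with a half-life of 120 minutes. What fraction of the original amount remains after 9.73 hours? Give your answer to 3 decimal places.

9.73 hours = 583.8 minutes.
n = 583.8/120 ≈ 4.865 half-lives.
Fraction remaining = (1/2)^4.865 ≈ 0.034315.

0.034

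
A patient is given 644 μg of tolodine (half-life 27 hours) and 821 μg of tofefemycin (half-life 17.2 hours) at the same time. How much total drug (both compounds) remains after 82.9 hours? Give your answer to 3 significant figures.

106 μg

tolodine: 644 × (1/2)^(82.9/27) = 644 × (1/2)^3.0704 ≈ 76.668 μg.
tofefemycin: 821 × (1/2)^(82.9/17.2) = 821 × (1/2)^4.8198 ≈ 29.07 μg.
Total = 76.668 + 29.07 ≈ 105.74 μg.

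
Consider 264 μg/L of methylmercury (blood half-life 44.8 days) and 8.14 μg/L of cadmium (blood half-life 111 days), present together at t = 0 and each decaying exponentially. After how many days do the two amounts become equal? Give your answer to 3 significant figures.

377 days

Set 264·(1/2)^(t/44.8) = 8.14·(1/2)^(t/111).
Taking log₂: log₂(264/8.14) = t·(1/44.8 − 1/111).
log₂(32.432) = 5.0194; 1/44.8 − 1/111 = 0.013312.
t = 5.0194 / 0.013312 ≈ 377.04 days.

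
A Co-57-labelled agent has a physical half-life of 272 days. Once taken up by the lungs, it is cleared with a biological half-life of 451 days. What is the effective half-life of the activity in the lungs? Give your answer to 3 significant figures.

170 days

1/t_eff = 1/t_phys + 1/t_biol = 1/272 + 1/451 = 0.0058938 per day.
t_eff = 272 × 451 / (272 + 451) ≈ 169.67 days.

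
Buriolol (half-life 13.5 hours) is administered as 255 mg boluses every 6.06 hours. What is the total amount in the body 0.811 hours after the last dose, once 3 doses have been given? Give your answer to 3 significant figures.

The 3 doses were given 12.931, 6.871, 0.811 hours ago.
Total = 255·(1/2)^(12.931/13.5) + 255·(1/2)^(6.871/13.5) + 255·(1/2)^(0.811/13.5)
      = 131.28 + 179.2 + 244.6 ≈ 555.08 mg.

555 mg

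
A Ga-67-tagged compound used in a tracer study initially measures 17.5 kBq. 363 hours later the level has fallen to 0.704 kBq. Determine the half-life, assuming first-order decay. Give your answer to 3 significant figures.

A/A₀ = 0.704/17.5 ≈ 0.040229.
n = log₂(24.858) ≈ 4.6356 half-lives elapsed in 363 hours.
t½ = 363/4.6356 ≈ 78.306 hours.

78.3 hours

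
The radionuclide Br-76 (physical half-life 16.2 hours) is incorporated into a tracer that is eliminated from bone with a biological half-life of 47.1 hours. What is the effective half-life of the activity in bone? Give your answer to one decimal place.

1/t_eff = 1/t_phys + 1/t_biol = 1/16.2 + 1/47.1 = 0.08296 per hour.
t_eff = 16.2 × 47.1 / (16.2 + 47.1) ≈ 12.054 hours.

12.1 hours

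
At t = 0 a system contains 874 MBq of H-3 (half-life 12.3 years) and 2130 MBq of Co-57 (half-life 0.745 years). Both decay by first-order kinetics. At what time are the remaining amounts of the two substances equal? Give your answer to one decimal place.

1.0 years

Set 874·(1/2)^(t/12.3) = 2130·(1/2)^(t/0.745).
Taking log₂: log₂(874/2130) = t·(1/12.3 − 1/0.745).
log₂(0.41033) = -1.2851; 1/12.3 − 1/0.745 = -1.261.
t = -1.2851 / -1.261 ≈ 1.0192 years.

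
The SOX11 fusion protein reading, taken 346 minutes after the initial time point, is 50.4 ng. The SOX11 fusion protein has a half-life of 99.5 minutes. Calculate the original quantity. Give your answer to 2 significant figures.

Number of half-lives elapsed: n = 346/99.5 ≈ 3.4774.
A₀ = A × 2^n = 50.4 × 2^3.4774 = 50.4 × 11.138 ≈ 561.34 ng.

560 ng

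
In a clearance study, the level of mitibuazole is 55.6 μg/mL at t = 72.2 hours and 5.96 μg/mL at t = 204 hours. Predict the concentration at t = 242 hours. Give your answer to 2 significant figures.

Over Δt = 204 − 72.2 = 131.8 hours, the level fell by a factor of 55.6/5.96 ≈ 9.3289.
n = log₂(9.3289) ≈ 3.2217 half-lives, so t½ = 131.8/3.2217 ≈ 40.91 hours.
From t = 204 to t = 242: 5.96 × (1/2)^((242−204)/40.91) ≈ 3.1306 μg/mL.

3.1 μg/mL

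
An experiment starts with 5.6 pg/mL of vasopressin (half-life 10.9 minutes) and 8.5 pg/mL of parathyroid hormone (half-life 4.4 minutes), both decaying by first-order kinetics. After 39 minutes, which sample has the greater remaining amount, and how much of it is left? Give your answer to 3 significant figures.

vasopressin: 5.6 × (1/2)^3.578 ≈ 0.46893 pg/mL.
parathyroid hormone: 8.5 × (1/2)^8.8636 ≈ 0.018247 pg/mL.
Vasopressin has more remaining, at ≈ 0.46893 pg/mL.

vasopressin, 0.469 pg/mL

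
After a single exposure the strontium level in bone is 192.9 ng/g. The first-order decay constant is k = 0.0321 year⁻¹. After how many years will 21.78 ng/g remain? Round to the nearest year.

t½ = ln 2 / k = 0.69315 / 0.0321 ≈ 21.593 years.
Fraction remaining = 21.78/192.9 ≈ 0.11291.
n = log₂(192.9/21.78) = ln(8.8567)/ln 2 ≈ 3.1468 half-lives.
t = n × t½ = 3.1468 × 21.593 ≈ 67.95 years.

68 years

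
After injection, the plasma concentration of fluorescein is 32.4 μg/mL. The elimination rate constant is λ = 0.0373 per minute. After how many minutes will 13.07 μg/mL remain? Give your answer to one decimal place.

t½ = ln 2 / λ = 0.69315 / 0.0373 ≈ 18.583 minutes.
Fraction remaining = 13.07/32.4 ≈ 0.4034.
n = log₂(32.4/13.07) = ln(2.479)/ln 2 ≈ 1.3097 half-lives.
t = n × t½ = 1.3097 × 18.583 ≈ 24.339 minutes.

24.3 minutes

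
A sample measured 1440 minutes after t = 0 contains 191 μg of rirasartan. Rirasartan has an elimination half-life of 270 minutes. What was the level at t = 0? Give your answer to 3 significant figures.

Number of half-lives elapsed: n = 1440/270 ≈ 5.3333.
A₀ = A × 2^n = 191 × 2^5.3333 = 191 × 40.317 ≈ 7700.6 μg.

7700 μg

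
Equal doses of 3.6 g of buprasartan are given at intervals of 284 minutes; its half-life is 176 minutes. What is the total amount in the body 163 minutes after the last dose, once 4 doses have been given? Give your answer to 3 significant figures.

2.78 g

The 4 doses were given 1015, 731, 447, 163 minutes ago.
Total = 3.6·(1/2)^(1015/176) + 3.6·(1/2)^(731/176) + 3.6·(1/2)^(447/176) + 3.6·(1/2)^(163/176)
      = 0.066107 + 0.2023 + 0.61909 + 1.8946 ≈ 2.7821 g.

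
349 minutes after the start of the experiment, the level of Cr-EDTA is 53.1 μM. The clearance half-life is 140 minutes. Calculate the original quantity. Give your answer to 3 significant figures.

Number of half-lives elapsed: n = 349/140 ≈ 2.4929.
A₀ = A × 2^n = 53.1 × 2^2.4929 = 53.1 × 5.6289 ≈ 298.9 μM.

299 μM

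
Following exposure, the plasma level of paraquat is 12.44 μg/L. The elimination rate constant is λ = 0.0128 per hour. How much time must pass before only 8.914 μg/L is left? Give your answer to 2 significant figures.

t½ = ln 2 / λ = 0.69315 / 0.0128 ≈ 54.152 hours.
Fraction remaining = 8.914/12.44 ≈ 0.71656.
n = log₂(12.44/8.914) = ln(1.3956)/ln 2 ≈ 0.48084 half-lives.
t = n × t½ = 0.48084 × 54.152 ≈ 26.039 hours.

26 hours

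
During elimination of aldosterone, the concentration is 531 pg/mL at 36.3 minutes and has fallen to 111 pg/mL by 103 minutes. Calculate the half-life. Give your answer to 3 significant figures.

Over Δt = 103 − 36.3 = 66.7 minutes, the level fell by a factor of 531/111 ≈ 4.7838.
n = log₂(4.7838) ≈ 2.2582 half-lives, so t½ = 66.7/2.2582 ≈ 29.537 minutes.

29.5 minutes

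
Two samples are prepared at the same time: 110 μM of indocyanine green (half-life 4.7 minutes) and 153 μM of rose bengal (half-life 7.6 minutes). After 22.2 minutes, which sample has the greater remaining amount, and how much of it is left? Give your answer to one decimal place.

indocyanine green: 110 × (1/2)^4.7234 ≈ 4.164 μM.
rose bengal: 153 × (1/2)^2.9211 ≈ 20.201 μM.
Rose bengal has more remaining, at ≈ 20.201 μM.

rose bengal, 20.2 μM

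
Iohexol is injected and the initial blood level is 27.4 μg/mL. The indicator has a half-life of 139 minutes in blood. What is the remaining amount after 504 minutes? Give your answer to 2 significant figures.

2.2 μg/mL

Number of half-lives: n = 504/139 ≈ 3.6259.
Remaining = 27.4 × (1/2)^3.6259 = 27.4 × 0.081002 ≈ 2.2195 μg/mL.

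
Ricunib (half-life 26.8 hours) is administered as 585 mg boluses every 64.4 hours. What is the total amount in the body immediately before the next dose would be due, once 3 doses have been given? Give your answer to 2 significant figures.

The 3 doses were given 193.2, 128.8, 64.4 hours ago.
Total = 585·(1/2)^(193.2/26.8) + 585·(1/2)^(128.8/26.8) + 585·(1/2)^(64.4/26.8)
      = 3.9541 + 20.913 + 110.61 ≈ 135.47 mg.

140 mg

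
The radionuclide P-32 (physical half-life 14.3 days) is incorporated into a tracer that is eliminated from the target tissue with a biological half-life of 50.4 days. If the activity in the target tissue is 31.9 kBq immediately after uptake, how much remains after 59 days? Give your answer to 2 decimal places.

1/t_eff = 1/t_phys + 1/t_biol = 1/14.3 + 1/50.4 = 0.089771 per day.
t_eff = 14.3 × 50.4 / (14.3 + 50.4) ≈ 11.139 days.
Remaining = 31.9 × (1/2)^(59/11.139) = 31.9 × (1/2)^5.2965 ≈ 0.81168 kBq.

0.81 kBq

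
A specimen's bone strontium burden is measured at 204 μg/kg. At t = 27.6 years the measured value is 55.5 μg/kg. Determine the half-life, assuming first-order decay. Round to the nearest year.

A/A₀ = 55.5/204 ≈ 0.27206.
n = log₂(3.6757) ≈ 1.878 half-lives elapsed in 27.6 years.
t½ = 27.6/1.878 ≈ 14.696 years.

15 years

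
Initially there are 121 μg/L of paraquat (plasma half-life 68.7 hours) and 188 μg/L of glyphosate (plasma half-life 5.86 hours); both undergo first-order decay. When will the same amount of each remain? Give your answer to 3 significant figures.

Set 121·(1/2)^(t/68.7) = 188·(1/2)^(t/5.86).
Taking log₂: log₂(121/188) = t·(1/68.7 − 1/5.86).
log₂(0.64362) = -0.63573; 1/68.7 − 1/5.86 = -0.15609.
t = -0.63573 / -0.15609 ≈ 4.0728 hours.

4.07 hours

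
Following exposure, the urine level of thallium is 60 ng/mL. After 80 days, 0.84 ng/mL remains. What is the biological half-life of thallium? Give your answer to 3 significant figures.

A/A₀ = 0.84/60 ≈ 0.014.
n = log₂(71.429) ≈ 6.1584 half-lives elapsed in 80 days.
t½ = 80/6.1584 ≈ 12.99 days.

13.0 days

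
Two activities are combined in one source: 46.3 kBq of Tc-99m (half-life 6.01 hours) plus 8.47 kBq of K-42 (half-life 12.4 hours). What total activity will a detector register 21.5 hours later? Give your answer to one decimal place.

6.4 kBq

Tc-99m: 46.3 × (1/2)^(21.5/6.01) = 46.3 × (1/2)^3.5774 ≈ 3.8787 kBq.
K-42: 8.47 × (1/2)^(21.5/12.4) = 8.47 × (1/2)^1.7339 ≈ 2.5465 kBq.
Total = 3.8787 + 2.5465 ≈ 6.4251 kBq.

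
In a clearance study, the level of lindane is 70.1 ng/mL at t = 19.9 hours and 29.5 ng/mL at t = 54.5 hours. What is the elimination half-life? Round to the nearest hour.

Over Δt = 54.5 − 19.9 = 34.6 hours, the level fell by a factor of 70.1/29.5 ≈ 2.3763.
n = log₂(2.3763) ≈ 1.2487 half-lives, so t½ = 34.6/1.2487 ≈ 27.709 hours.

28 hours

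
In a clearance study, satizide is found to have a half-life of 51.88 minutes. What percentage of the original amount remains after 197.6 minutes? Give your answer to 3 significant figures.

7.14%

n = 197.6/51.88 ≈ 3.8088 half-lives.
Fraction remaining = (1/2)^3.8088 ≈ 0.071358, i.e. 7.1358%.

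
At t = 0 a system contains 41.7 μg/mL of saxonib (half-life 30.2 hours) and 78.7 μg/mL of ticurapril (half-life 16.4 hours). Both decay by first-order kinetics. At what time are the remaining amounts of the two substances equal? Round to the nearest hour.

33 hours

Set 41.7·(1/2)^(t/30.2) = 78.7·(1/2)^(t/16.4).
Taking log₂: log₂(41.7/78.7) = t·(1/30.2 − 1/16.4).
log₂(0.52986) = -0.91632; 1/30.2 − 1/16.4 = -0.027863.
t = -0.91632 / -0.027863 ≈ 32.886 hours.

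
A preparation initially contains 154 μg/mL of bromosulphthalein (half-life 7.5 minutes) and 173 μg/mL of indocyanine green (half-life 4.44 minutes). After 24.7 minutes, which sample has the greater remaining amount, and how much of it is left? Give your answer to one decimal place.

bromosulphthalein, 15.7 μg/mL

bromosulphthalein: 154 × (1/2)^3.2933 ≈ 15.708 μg/mL.
indocyanine green: 173 × (1/2)^5.5631 ≈ 3.6593 μg/mL.
Bromosulphthalein has more remaining, at ≈ 15.708 μg/mL.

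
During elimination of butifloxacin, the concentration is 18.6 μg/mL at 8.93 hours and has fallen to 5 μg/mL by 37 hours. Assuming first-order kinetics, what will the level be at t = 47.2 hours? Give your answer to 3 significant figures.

Over Δt = 37 − 8.93 = 28.07 hours, the level fell by a factor of 18.6/5 ≈ 3.72.
n = log₂(3.72) ≈ 1.8953 half-lives, so t½ = 28.07/1.8953 ≈ 14.81 hours.
From t = 37 to t = 47.2: 5 × (1/2)^((47.2−37)/14.81) ≈ 3.102 μg/mL.

3.10 μg/mL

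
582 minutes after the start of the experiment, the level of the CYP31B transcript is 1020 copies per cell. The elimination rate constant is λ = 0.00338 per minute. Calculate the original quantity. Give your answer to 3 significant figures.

7290 copies per cell

t½ = ln 2 / λ = 0.69315 / 0.00338 ≈ 205.07 minutes.
Number of half-lives elapsed: n = 582/205.07 ≈ 2.838.
A₀ = A × 2^n = 1020 × 2^2.838 = 1020 × 7.1503 ≈ 7293.3 copies per cell.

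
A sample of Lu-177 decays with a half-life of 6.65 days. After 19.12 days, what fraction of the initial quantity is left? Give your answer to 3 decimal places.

n = 19.12/6.65 ≈ 2.8752 half-lives.
Fraction remaining = (1/2)^2.8752 ≈ 0.1363.

0.136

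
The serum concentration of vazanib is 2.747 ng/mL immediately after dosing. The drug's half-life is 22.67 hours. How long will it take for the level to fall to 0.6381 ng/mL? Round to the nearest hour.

48 hours

Fraction remaining = 0.6381/2.747 ≈ 0.23229.
n = log₂(2.747/0.6381) = ln(4.305)/ln 2 ≈ 2.106 half-lives.
t = n × t½ = 2.106 × 22.67 ≈ 47.743 hours.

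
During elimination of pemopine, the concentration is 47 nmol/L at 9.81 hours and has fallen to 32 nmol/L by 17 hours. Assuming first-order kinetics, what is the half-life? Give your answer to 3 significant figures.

Over Δt = 17 − 9.81 = 7.19 hours, the level fell by a factor of 47/32 ≈ 1.4688.
n = log₂(1.4688) ≈ 0.55459 half-lives, so t½ = 7.19/0.55459 ≈ 12.965 hours.

13.0 hours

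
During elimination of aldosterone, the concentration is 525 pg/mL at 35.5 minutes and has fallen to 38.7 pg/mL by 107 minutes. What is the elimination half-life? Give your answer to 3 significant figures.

19.0 minutes

Over Δt = 107 − 35.5 = 71.5 minutes, the level fell by a factor of 525/38.7 ≈ 13.566.
n = log₂(13.566) ≈ 3.7619 half-lives, so t½ = 71.5/3.7619 ≈ 19.006 minutes.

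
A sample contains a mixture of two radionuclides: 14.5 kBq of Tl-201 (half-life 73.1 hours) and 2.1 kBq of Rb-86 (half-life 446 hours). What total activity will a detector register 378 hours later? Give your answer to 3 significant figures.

Tl-201: 14.5 × (1/2)^(378/73.1) = 14.5 × (1/2)^5.171 ≈ 0.40248 kBq.
Rb-86: 2.1 × (1/2)^(378/446) = 2.1 × (1/2)^0.84753 ≈ 1.167 kBq.
Total = 0.40248 + 1.167 ≈ 1.5695 kBq.

1.57 kBq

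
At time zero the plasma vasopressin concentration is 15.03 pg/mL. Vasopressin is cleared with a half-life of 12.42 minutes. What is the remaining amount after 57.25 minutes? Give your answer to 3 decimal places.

0.616 pg/mL

Number of half-lives: n = 57.25/12.42 ≈ 4.6095.
Remaining = 15.03 × (1/2)^4.6095 = 15.03 × 0.040964 ≈ 0.61569 pg/mL.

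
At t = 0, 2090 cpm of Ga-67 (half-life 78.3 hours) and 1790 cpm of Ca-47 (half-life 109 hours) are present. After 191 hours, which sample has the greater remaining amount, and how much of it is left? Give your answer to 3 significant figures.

Ca-47, 531 cpm

Ga-67: 2090 × (1/2)^2.4393 ≈ 385.33 cpm.
Ca-47: 1790 × (1/2)^1.7523 ≈ 531.32 cpm.
Ca-47 has more remaining, at ≈ 531.32 cpm.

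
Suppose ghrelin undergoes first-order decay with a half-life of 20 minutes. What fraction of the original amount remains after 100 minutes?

n = 100/20 ≈ 5 half-lives.
Fraction remaining = (1/2)^5 ≈ 0.03125.

0.03125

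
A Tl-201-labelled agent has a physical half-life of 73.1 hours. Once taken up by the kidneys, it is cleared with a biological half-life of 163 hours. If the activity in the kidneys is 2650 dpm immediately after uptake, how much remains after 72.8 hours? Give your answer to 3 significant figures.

975 dpm

1/t_eff = 1/t_phys + 1/t_biol = 1/73.1 + 1/163 = 0.019815 per hour.
t_eff = 73.1 × 163 / (73.1 + 163) ≈ 50.467 hours.
Remaining = 2650 × (1/2)^(72.8/50.467) = 2650 × (1/2)^1.4425 ≈ 975 dpm.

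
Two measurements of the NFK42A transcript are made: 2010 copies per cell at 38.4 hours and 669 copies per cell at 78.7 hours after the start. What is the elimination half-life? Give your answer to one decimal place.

25.4 hours

Over Δt = 78.7 − 38.4 = 40.3 hours, the level fell by a factor of 2010/669 ≈ 3.0045.
n = log₂(3.0045) ≈ 1.5871 half-lives, so t½ = 40.3/1.5871 ≈ 25.392 hours.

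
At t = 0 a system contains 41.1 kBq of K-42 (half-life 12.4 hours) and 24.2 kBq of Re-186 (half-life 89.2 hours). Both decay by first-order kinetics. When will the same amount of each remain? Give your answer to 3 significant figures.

Set 41.1·(1/2)^(t/12.4) = 24.2·(1/2)^(t/89.2).
Taking log₂: log₂(41.1/24.2) = t·(1/12.4 − 1/89.2).
log₂(1.6983) = 0.76413; 1/12.4 − 1/89.2 = 0.069434.
t = 0.76413 / 0.069434 ≈ 11.005 hours.

11.0 hours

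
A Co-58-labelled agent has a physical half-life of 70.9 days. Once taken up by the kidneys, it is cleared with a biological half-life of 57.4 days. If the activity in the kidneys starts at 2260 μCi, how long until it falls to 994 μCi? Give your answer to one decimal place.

37.6 days

1/t_eff = 1/t_phys + 1/t_biol = 1/70.9 + 1/57.4 = 0.031526 per day.
t_eff = 70.9 × 57.4 / (70.9 + 57.4) ≈ 31.72 days.
n = log₂(2260/994) ≈ 1.185; t = 1.185 × 31.72 ≈ 37.588 days.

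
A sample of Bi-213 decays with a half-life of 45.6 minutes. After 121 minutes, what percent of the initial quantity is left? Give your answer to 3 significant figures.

n = 121/45.6 ≈ 2.6535 half-lives.
Fraction remaining = (1/2)^2.6535 ≈ 0.15893, i.e. 15.893%.

15.9%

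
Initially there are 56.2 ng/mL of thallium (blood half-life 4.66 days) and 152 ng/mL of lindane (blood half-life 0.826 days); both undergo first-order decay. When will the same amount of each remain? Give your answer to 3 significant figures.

1.44 days

Set 56.2·(1/2)^(t/4.66) = 152·(1/2)^(t/0.826).
Taking log₂: log₂(56.2/152) = t·(1/4.66 − 1/0.826).
log₂(0.36974) = -1.4354; 1/4.66 − 1/0.826 = -0.99606.
t = -1.4354 / -0.99606 ≈ 1.4411 days.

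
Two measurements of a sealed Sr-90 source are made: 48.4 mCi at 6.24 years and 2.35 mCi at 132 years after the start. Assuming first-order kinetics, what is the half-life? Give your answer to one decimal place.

Over Δt = 132 − 6.24 = 125.76 years, the level fell by a factor of 48.4/2.35 ≈ 20.596.
n = log₂(20.596) ≈ 4.3643 half-lives, so t½ = 125.76/4.3643 ≈ 28.816 years.

28.8 years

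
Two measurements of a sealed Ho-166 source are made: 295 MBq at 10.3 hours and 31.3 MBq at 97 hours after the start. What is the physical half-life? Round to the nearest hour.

27 hours

Over Δt = 97 − 10.3 = 86.7 hours, the level fell by a factor of 295/31.3 ≈ 9.4249.
n = log₂(9.4249) ≈ 3.2365 half-lives, so t½ = 86.7/3.2365 ≈ 26.788 hours.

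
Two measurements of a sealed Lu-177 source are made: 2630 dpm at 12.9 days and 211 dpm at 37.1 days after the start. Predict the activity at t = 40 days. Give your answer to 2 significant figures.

160 dpm

Over Δt = 37.1 − 12.9 = 24.2 days, the level fell by a factor of 2630/211 ≈ 12.464.
n = log₂(12.464) ≈ 3.6397 half-lives, so t½ = 24.2/3.6397 ≈ 6.6488 days.
From t = 37.1 to t = 40: 211 × (1/2)^((40−37.1)/6.6488) ≈ 155.95 dpm.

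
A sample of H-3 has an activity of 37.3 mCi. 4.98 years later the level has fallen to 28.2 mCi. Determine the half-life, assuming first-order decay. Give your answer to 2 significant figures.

A/A₀ = 28.2/37.3 ≈ 0.75603.
n = log₂(1.3227) ≈ 0.40348 half-lives elapsed in 4.98 years.
t½ = 4.98/0.40348 ≈ 12.343 years.

12 years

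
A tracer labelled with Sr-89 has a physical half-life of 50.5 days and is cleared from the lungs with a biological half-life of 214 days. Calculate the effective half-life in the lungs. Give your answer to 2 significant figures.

1/t_eff = 1/t_phys + 1/t_biol = 1/50.5 + 1/214 = 0.024475 per day.
t_eff = 50.5 × 214 / (50.5 + 214) ≈ 40.858 days.

41 days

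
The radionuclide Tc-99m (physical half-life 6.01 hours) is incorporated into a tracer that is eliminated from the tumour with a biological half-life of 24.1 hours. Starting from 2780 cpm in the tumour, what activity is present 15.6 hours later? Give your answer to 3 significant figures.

1/t_eff = 1/t_phys + 1/t_biol = 1/6.01 + 1/24.1 = 0.20788 per hour.
t_eff = 6.01 × 24.1 / (6.01 + 24.1) ≈ 4.8104 hours.
Remaining = 2780 × (1/2)^(15.6/4.8104) = 2780 × (1/2)^3.243 ≈ 293.64 cpm.

294 cpm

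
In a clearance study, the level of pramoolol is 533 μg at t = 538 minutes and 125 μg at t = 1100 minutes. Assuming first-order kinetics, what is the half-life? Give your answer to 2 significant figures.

270 minutes

Over Δt = 1100 − 538 = 562 minutes, the level fell by a factor of 533/125 ≈ 4.264.
n = log₂(4.264) ≈ 2.0922 half-lives, so t½ = 562/2.0922 ≈ 268.62 minutes.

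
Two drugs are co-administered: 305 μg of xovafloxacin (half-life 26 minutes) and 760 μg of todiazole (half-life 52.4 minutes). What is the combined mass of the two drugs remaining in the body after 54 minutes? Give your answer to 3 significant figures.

xovafloxacin: 305 × (1/2)^(54/26) = 305 × (1/2)^2.0769 ≈ 72.291 μg.
todiazole: 760 × (1/2)^(54/52.4) = 760 × (1/2)^1.0305 ≈ 372.04 μg.
Total = 72.291 + 372.04 ≈ 444.33 μg.

444 μg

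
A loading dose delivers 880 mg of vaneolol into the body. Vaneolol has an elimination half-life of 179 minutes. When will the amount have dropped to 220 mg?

220/880 = 1/4, so 2 half-lives have elapsed.
t = 2 × 179 = 358 minutes.

358 minutes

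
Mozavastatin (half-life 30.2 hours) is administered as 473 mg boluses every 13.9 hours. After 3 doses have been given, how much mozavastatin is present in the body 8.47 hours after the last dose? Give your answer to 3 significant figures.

The 3 doses were given 36.27, 22.37, 8.47 hours ago.
Total = 473·(1/2)^(36.27/30.2) + 473·(1/2)^(22.37/30.2) + 473·(1/2)^(8.47/30.2)
      = 205.74 + 283.06 + 389.43 ≈ 878.24 mg.

878 mg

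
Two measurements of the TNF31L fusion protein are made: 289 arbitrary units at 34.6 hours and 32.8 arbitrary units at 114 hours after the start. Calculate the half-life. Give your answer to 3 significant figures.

Over Δt = 114 − 34.6 = 79.4 hours, the level fell by a factor of 289/32.8 ≈ 8.811.
n = log₂(8.811) ≈ 3.1393 half-lives, so t½ = 79.4/3.1393 ≈ 25.292 hours.

25.3 hours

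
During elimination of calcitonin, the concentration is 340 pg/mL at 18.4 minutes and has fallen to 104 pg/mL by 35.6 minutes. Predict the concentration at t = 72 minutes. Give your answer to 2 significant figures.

8.5 pg/mL

Over Δt = 35.6 − 18.4 = 17.2 minutes, the level fell by a factor of 340/104 ≈ 3.2692.
n = log₂(3.2692) ≈ 1.709 half-lives, so t½ = 17.2/1.709 ≈ 10.065 minutes.
From t = 35.6 to t = 72: 104 × (1/2)^((72−35.6)/10.065) ≈ 8.4786 pg/mL.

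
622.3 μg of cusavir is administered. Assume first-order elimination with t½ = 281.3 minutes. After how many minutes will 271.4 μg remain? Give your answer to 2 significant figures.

340 minutes

Fraction remaining = 271.4/622.3 ≈ 0.43612.
n = log₂(622.3/271.4) = ln(2.2929)/ln 2 ≈ 1.1972 half-lives.
t = n × t½ = 1.1972 × 281.3 ≈ 336.77 minutes.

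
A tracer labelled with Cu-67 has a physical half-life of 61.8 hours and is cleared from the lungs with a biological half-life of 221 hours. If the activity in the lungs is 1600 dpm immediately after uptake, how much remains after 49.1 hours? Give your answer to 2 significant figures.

1/t_eff = 1/t_phys + 1/t_biol = 1/61.8 + 1/221 = 0.020706 per hour.
t_eff = 61.8 × 221 / (61.8 + 221) ≈ 48.295 hours.
Remaining = 1600 × (1/2)^(49.1/48.295) = 1600 × (1/2)^1.0167 ≈ 790.81 dpm.

790 dpm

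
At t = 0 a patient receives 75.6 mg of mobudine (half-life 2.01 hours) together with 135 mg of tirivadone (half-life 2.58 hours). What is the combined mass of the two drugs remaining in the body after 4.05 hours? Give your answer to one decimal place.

mobudine: 75.6 × (1/2)^(4.05/2.01) = 75.6 × (1/2)^2.0149 ≈ 18.705 mg.
tirivadone: 135 × (1/2)^(4.05/2.58) = 135 × (1/2)^1.5698 ≈ 45.476 mg.
Total = 18.705 + 45.476 ≈ 64.182 mg.

64.2 mg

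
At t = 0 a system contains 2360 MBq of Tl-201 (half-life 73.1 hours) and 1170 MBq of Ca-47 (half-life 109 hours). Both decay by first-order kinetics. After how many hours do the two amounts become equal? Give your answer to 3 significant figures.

225 hours

Set 2360·(1/2)^(t/73.1) = 1170·(1/2)^(t/109).
Taking log₂: log₂(2360/1170) = t·(1/73.1 − 1/109).
log₂(2.0171) = 1.0123; 1/73.1 − 1/109 = 0.0045056.
t = 1.0123 / 0.0045056 ≈ 224.67 hours.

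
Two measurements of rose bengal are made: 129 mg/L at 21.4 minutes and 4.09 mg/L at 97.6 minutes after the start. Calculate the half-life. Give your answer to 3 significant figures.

Over Δt = 97.6 − 21.4 = 76.2 minutes, the level fell by a factor of 129/4.09 ≈ 31.54.
n = log₂(31.54) ≈ 4.9791 half-lives, so t½ = 76.2/4.9791 ≈ 15.304 minutes.

15.3 minutes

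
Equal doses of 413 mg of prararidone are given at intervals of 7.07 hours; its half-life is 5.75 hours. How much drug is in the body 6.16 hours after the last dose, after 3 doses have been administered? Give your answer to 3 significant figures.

The 3 doses were given 20.3, 13.23, 6.16 hours ago.
Total = 413·(1/2)^(20.3/5.75) + 413·(1/2)^(13.23/5.75) + 413·(1/2)^(6.16/5.75)
      = 35.742 + 83.815 + 196.54 ≈ 316.1 mg.

316 mg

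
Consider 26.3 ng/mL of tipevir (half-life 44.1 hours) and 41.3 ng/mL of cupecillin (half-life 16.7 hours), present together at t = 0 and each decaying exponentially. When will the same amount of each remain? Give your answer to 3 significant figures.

17.5 hours

Set 26.3·(1/2)^(t/44.1) = 41.3·(1/2)^(t/16.7).
Taking log₂: log₂(26.3/41.3) = t·(1/44.1 − 1/16.7).
log₂(0.6368) = -0.65108; 1/44.1 − 1/16.7 = -0.037205.
t = -0.65108 / -0.037205 ≈ 17.5 hours.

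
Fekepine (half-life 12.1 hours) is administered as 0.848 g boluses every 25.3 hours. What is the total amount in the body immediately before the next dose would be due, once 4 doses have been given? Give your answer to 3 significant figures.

The 4 doses were given 101.2, 75.9, 50.6, 25.3 hours ago.
Total = 0.848·(1/2)^(101.2/12.1) + 0.848·(1/2)^(75.9/12.1) + 0.848·(1/2)^(50.6/12.1) + 0.848·(1/2)^(25.3/12.1)
      = 0.0025745 + 0.010968 + 0.046724 + 0.19905 ≈ 0.25932 g.

0.259 g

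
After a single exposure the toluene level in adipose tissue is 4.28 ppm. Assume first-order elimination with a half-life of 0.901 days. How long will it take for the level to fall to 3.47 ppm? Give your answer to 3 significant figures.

0.273 days

Fraction remaining = 3.47/4.28 ≈ 0.81075.
n = log₂(4.28/3.47) = ln(1.2334)/ln 2 ≈ 0.30268 half-lives.
t = n × t½ = 0.30268 × 0.901 ≈ 0.27271 days.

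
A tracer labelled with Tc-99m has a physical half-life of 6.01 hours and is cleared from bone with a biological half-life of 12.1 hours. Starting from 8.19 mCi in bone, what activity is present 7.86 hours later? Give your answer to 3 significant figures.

1/t_eff = 1/t_phys + 1/t_biol = 1/6.01 + 1/12.1 = 0.24903 per hour.
t_eff = 6.01 × 12.1 / (6.01 + 12.1) ≈ 4.0155 hours.
Remaining = 8.19 × (1/2)^(7.86/4.0155) = 8.19 × (1/2)^1.9574 ≈ 2.1088 mCi.

2.11 mCi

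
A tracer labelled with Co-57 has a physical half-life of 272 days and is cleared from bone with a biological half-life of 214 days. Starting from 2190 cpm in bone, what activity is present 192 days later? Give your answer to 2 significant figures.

720 cpm

1/t_eff = 1/t_phys + 1/t_biol = 1/272 + 1/214 = 0.0083494 per day.
t_eff = 272 × 214 / (272 + 214) ≈ 119.77 days.
Remaining = 2190 × (1/2)^(192/119.77) = 2190 × (1/2)^1.6031 ≈ 720.89 cpm.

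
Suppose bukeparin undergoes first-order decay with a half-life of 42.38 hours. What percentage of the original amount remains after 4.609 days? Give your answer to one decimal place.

4.609 days = 110.616 hours.
n = 110.616/42.38 ≈ 2.6101 half-lives.
Fraction remaining = (1/2)^2.6101 ≈ 0.16379, i.e. 16.379%.

16.4%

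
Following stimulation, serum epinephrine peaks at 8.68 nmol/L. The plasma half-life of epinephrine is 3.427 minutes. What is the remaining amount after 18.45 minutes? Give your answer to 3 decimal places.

Number of half-lives: n = 18.45/3.427 ≈ 5.3837.
Remaining = 8.68 × (1/2)^5.3837 = 8.68 × 0.023952 ≈ 0.2079 nmol/L.

0.208 nmol/L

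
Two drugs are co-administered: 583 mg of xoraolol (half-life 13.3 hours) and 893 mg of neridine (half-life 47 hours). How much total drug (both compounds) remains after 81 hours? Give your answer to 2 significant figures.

xoraolol: 583 × (1/2)^(81/13.3) = 583 × (1/2)^6.0902 ≈ 8.5571 mg.
neridine: 893 × (1/2)^(81/47) = 893 × (1/2)^1.7234 ≈ 270.43 mg.
Total = 8.5571 + 270.43 ≈ 278.99 mg.

280 mg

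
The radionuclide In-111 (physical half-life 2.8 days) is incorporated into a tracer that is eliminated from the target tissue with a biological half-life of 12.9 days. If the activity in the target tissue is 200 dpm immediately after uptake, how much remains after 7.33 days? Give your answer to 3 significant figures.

1/t_eff = 1/t_phys + 1/t_biol = 1/2.8 + 1/12.9 = 0.43466 per day.
t_eff = 2.8 × 12.9 / (2.8 + 12.9) ≈ 2.3006 days.
Remaining = 200 × (1/2)^(7.33/2.3006) = 200 × (1/2)^3.1861 ≈ 21.975 dpm.

22.0 dpm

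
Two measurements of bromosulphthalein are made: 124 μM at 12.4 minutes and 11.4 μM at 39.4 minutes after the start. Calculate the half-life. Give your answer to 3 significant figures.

7.84 minutes

Over Δt = 39.4 − 12.4 = 27 minutes, the level fell by a factor of 124/11.4 ≈ 10.877.
n = log₂(10.877) ≈ 3.4432 half-lives, so t½ = 27/3.4432 ≈ 7.8415 minutes.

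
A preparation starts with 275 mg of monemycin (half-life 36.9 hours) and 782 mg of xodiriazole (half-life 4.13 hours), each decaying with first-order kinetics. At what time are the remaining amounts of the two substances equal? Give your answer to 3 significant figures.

Set 275·(1/2)^(t/36.9) = 782·(1/2)^(t/4.13).
Taking log₂: log₂(275/782) = t·(1/36.9 − 1/4.13).
log₂(0.35166) = -1.5077; 1/36.9 − 1/4.13 = -0.21503.
t = -1.5077 / -0.21503 ≈ 7.0117 hours.

7.01 hours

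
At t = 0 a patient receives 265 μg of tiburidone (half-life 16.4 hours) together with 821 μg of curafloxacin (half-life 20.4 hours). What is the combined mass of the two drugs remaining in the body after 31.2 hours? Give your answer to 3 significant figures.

tiburidone: 265 × (1/2)^(31.2/16.4) = 265 × (1/2)^1.9024 ≈ 70.885 μg.
curafloxacin: 821 × (1/2)^(31.2/20.4) = 821 × (1/2)^1.5294 ≈ 284.41 μg.
Total = 70.885 + 284.41 ≈ 355.29 μg.

355 μg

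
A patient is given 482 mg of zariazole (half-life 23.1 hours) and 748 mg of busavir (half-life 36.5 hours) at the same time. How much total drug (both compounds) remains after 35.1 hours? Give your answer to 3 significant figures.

zariazole: 482 × (1/2)^(35.1/23.1) = 482 × (1/2)^1.5195 ≈ 168.13 mg.
busavir: 748 × (1/2)^(35.1/36.5) = 748 × (1/2)^0.96164 ≈ 384.08 mg.
Total = 168.13 + 384.08 ≈ 552.2 mg.

552 mg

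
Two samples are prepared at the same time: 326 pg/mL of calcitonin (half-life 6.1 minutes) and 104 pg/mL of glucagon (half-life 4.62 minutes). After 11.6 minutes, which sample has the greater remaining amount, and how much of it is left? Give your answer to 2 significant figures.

calcitonin, 87 pg/mL

calcitonin: 326 × (1/2)^1.9016 ≈ 87.25 pg/mL.
glucagon: 104 × (1/2)^2.5108 ≈ 18.247 pg/mL.
Calcitonin has more remaining, at ≈ 87.25 pg/mL.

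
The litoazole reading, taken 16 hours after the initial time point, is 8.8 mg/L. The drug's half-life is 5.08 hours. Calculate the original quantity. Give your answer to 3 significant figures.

78.1 mg/L

Number of half-lives elapsed: n = 16/5.08 ≈ 3.1496.
A₀ = A × 2^n = 8.8 × 2^3.1496 = 8.8 × 8.8741 ≈ 78.092 mg/L.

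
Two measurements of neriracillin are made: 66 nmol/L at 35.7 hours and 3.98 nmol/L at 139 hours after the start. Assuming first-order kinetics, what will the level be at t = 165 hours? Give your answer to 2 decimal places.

Over Δt = 139 − 35.7 = 103.3 hours, the level fell by a factor of 66/3.98 ≈ 16.583.
n = log₂(16.583) ≈ 4.0516 half-lives, so t½ = 103.3/4.0516 ≈ 25.496 hours.
From t = 139 to t = 165: 3.98 × (1/2)^((165−139)/25.496) ≈ 1.9629 nmol/L.

1.96 nmol/L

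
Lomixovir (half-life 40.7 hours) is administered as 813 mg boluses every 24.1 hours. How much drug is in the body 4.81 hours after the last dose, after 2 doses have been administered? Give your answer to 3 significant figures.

The 2 doses were given 28.91, 4.81 hours ago.
Total = 813·(1/2)^(28.91/40.7) + 813·(1/2)^(4.81/40.7)
      = 496.89 + 749.06 ≈ 1245.9 mg.

1250 mg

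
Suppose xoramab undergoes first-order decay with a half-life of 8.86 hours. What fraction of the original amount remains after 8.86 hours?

0.5

n = 8.86/8.86 ≈ 1 half-life.
Fraction remaining = (1/2)^1 ≈ 0.5.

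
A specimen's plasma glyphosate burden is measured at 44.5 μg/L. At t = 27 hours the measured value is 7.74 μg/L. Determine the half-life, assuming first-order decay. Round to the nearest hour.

11 hours

A/A₀ = 7.74/44.5 ≈ 0.17393.
n = log₂(5.7494) ≈ 2.5234 half-lives elapsed in 27 hours.
t½ = 27/2.5234 ≈ 10.7 hours.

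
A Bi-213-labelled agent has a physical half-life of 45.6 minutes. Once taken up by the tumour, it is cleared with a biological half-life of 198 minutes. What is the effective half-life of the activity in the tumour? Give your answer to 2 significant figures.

1/t_eff = 1/t_phys + 1/t_biol = 1/45.6 + 1/198 = 0.02698 per minute.
t_eff = 45.6 × 198 / (45.6 + 198) ≈ 37.064 minutes.

37 minutes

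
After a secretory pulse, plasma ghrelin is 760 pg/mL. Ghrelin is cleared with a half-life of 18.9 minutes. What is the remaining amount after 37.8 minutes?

Elapsed time is 2 half-lives (37.8/18.9).
Each half-life halves the amount: 760 × (1/2)^2 = 760/4 = 190 pg/mL.

190 pg/mL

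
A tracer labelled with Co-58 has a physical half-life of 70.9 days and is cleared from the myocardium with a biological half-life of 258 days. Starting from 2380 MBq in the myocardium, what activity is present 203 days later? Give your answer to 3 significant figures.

1/t_eff = 1/t_phys + 1/t_biol = 1/70.9 + 1/258 = 0.01798 per day.
t_eff = 70.9 × 258 / (70.9 + 258) ≈ 55.616 days.
Remaining = 2380 × (1/2)^(203/55.616) = 2380 × (1/2)^3.65 ≈ 189.59 MBq.

190 MBq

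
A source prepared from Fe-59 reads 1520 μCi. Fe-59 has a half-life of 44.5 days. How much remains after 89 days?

Elapsed time is 2 half-lives (89/44.5).
Each half-life halves the amount: 1520 × (1/2)^2 = 1520/4 = 380 μCi.

380 μCi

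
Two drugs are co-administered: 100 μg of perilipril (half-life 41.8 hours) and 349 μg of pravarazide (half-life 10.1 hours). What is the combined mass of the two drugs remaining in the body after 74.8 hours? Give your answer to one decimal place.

31.0 μg

perilipril: 100 × (1/2)^(74.8/41.8) = 100 × (1/2)^1.7895 ≈ 28.928 μg.
pravarazide: 349 × (1/2)^(74.8/10.1) = 349 × (1/2)^7.4059 ≈ 2.0579 μg.
Total = 28.928 + 2.0579 ≈ 30.986 μg.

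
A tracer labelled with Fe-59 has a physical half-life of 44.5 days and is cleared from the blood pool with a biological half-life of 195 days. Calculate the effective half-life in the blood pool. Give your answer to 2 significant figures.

36 days

1/t_eff = 1/t_phys + 1/t_biol = 1/44.5 + 1/195 = 0.0276 per day.
t_eff = 44.5 × 195 / (44.5 + 195) ≈ 36.232 days.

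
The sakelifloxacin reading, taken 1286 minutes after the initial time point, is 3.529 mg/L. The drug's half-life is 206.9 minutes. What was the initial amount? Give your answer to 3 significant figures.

Number of half-lives elapsed: n = 1286/206.9 ≈ 6.2156.
A₀ = A × 2^n = 3.529 × 2^6.2156 = 3.529 × 74.314 ≈ 262.25 mg/L.

262 mg/L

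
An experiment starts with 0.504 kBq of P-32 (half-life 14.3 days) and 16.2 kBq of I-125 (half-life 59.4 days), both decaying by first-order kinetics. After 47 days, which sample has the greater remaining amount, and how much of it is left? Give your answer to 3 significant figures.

I-125, 9.36 kBq

P-32: 0.504 × (1/2)^3.2867 ≈ 0.051645 kBq.
I-125: 16.2 × (1/2)^0.79125 ≈ 9.3611 kBq.
I-125 has more remaining, at ≈ 9.3611 kBq.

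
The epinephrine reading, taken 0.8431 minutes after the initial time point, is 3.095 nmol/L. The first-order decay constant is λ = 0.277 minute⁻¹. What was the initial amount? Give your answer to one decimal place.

3.9 nmol/L

t½ = ln 2 / λ = 0.69315 / 0.277 ≈ 2.5023 minutes.
Number of half-lives elapsed: n = 0.8431/2.5023 ≈ 0.33693.
A₀ = A × 2^n = 3.095 × 2^0.33693 = 3.095 × 1.2631 ≈ 3.9092 nmol/L.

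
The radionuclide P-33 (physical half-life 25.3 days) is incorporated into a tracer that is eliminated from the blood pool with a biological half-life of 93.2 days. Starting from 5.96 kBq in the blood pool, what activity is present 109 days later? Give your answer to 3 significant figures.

0.134 kBq

1/t_eff = 1/t_phys + 1/t_biol = 1/25.3 + 1/93.2 = 0.050255 per day.
t_eff = 25.3 × 93.2 / (25.3 + 93.2) ≈ 19.898 days.
Remaining = 5.96 × (1/2)^(109/19.898) = 5.96 × (1/2)^5.4778 ≈ 0.13374 kBq.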